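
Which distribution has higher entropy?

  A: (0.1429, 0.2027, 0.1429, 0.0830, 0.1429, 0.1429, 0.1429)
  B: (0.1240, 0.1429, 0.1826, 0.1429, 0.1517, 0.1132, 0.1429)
B

Both distributions are close to uniform, making this a harder comparison.

H(A) = 2.7701 bits
H(B) = 2.7930 bits

The distribution closer to uniform has higher entropy.
Answer: B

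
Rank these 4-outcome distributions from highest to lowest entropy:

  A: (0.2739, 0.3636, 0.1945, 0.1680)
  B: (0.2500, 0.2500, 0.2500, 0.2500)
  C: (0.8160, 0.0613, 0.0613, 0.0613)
B > A > C

Key insight: Entropy is maximized by uniform distributions and minimized by concentrated distributions.

- Uniform distributions have maximum entropy log₂(4) = 2.0000 bits
- The more "peaked" or concentrated a distribution, the lower its entropy

Entropies:
  H(A) = 1.9342 bits
  H(B) = 2.0000 bits
  H(C) = 0.9804 bits

Ranking: B > A > C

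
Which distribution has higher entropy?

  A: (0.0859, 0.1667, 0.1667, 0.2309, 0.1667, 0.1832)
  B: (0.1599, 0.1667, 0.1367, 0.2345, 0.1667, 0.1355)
B

Both distributions are close to uniform, making this a harder comparison.

H(A) = 2.5335 bits
H(B) = 2.5584 bits

The distribution closer to uniform has higher entropy.
Answer: B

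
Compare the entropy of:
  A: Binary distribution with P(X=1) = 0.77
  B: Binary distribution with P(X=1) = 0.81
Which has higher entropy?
A

For binary distributions, entropy is maximized at p=0.5 and decreases as p moves toward 0 or 1.

H(A) = H(0.77) = 0.7780 bits
H(B) = H(0.81) = 0.7015 bits

Distribution A (p=0.77) is closer to uniform (p=0.5), so it has higher entropy.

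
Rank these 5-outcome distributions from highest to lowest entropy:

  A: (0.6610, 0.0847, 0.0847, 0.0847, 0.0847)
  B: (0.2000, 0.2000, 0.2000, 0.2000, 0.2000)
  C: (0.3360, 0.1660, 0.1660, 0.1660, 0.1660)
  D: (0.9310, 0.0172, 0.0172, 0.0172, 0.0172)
B > C > A > D

Key insight: Entropy is maximized by uniform distributions and minimized by concentrated distributions.

Entropies:
  H(A) = 1.6019 bits
  H(B) = 2.3219 bits
  H(C) = 2.2489 bits
  H(D) = 0.5002 bits

Ranking: B > C > A > D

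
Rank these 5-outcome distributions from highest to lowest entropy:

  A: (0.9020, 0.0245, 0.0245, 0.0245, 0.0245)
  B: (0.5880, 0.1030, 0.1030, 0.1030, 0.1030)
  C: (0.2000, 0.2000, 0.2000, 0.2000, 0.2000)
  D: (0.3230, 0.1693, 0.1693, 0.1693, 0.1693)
C > D > B > A

Key insight: Entropy is maximized by uniform distributions and minimized by concentrated distributions.

Entropies:
  H(A) = 0.6586 bits
  H(B) = 1.8015 bits
  H(C) = 2.3219 bits
  H(D) = 2.2616 bits

Ranking: C > D > B > A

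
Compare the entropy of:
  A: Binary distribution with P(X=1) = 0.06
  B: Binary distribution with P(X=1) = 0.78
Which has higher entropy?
B

For binary distributions, entropy is maximized at p=0.5 and decreases as p moves toward 0 or 1.

H(A) = H(0.06) = 0.3274 bits
H(B) = H(0.78) = 0.7602 bits

Distribution B (p=0.78) is closer to uniform (p=0.5), so it has higher entropy.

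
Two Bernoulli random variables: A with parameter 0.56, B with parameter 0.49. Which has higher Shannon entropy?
B

For binary distributions, entropy is maximized at p=0.5 and decreases as p moves toward 0 or 1.

H(A) = H(0.56) = 0.9896 bits
H(B) = H(0.49) = 0.9997 bits

Distribution B (p=0.49) is closer to uniform (p=0.5), so it has higher entropy.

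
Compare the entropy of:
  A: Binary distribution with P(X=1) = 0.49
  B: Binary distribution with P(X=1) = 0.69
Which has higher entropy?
A

For binary distributions, entropy is maximized at p=0.5 and decreases as p moves toward 0 or 1.

H(A) = H(0.49) = 0.9997 bits
H(B) = H(0.69) = 0.8932 bits

Distribution A (p=0.49) is closer to uniform (p=0.5), so it has higher entropy.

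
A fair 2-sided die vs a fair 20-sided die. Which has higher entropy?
20-sided die

Both are uniform distributions; for uniform over n outcomes, H = log₂(n). H(2-sided) = log₂(2) = 1.000 bits and H(20-sided) = log₂(20) = 4.322 bits. More outcomes in a uniform distribution means higher entropy.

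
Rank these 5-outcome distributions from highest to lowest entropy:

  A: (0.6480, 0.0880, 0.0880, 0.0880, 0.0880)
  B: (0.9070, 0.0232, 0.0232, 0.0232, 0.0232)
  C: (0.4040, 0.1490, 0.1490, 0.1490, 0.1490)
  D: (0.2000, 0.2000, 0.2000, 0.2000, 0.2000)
D > C > A > B

Key insight: Entropy is maximized by uniform distributions and minimized by concentrated distributions.

Entropies:
  H(A) = 1.6398 bits
  H(B) = 0.6324 bits
  H(C) = 2.1652 bits
  H(D) = 2.3219 bits

Ranking: D > C > A > B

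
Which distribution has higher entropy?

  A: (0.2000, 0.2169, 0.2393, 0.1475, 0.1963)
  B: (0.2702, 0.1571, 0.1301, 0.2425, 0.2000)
A

Both distributions are close to uniform, making this a harder comparison.

H(A) = 2.3047 bits
H(B) = 2.2726 bits

The distribution closer to uniform has higher entropy.
Answer: A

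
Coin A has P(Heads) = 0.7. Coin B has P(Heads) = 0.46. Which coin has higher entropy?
B

For binary distributions, entropy is maximized at p=0.5 and decreases as p moves toward 0 or 1.

H(A) = H(0.7) = 0.8813 bits
H(B) = H(0.46) = 0.9954 bits

Distribution B (p=0.46) is closer to uniform (p=0.5), so it has higher entropy.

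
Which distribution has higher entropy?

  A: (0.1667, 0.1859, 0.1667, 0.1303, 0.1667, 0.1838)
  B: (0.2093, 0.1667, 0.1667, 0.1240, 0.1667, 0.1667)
A

Both distributions are close to uniform, making this a harder comparison.

H(A) = 2.5760 bits
H(B) = 2.5690 bits

The distribution closer to uniform has higher entropy.
Answer: A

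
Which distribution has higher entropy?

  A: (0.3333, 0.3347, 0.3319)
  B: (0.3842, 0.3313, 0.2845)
A

Both distributions are close to uniform, making this a harder comparison.

H(A) = 1.5850 bits
H(B) = 1.5742 bits

The distribution closer to uniform has higher entropy.
Answer: A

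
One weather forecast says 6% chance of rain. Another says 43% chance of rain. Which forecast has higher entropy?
43% forecast

Treat each forecast as a Bernoulli distribution. Binary entropy is maximized at p=0.5 and falls off symmetrically toward 0 or 1. The 43% forecast is closer to 50%, so it is more uncertain. H(6%) ≈ 0.327 bits, H(43%) ≈ 0.986 bits.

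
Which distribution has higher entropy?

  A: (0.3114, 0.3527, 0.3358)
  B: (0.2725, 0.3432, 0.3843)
A

Both distributions are close to uniform, making this a harder comparison.

H(A) = 1.5831 bits
H(B) = 1.5709 bits

The distribution closer to uniform has higher entropy.
Answer: A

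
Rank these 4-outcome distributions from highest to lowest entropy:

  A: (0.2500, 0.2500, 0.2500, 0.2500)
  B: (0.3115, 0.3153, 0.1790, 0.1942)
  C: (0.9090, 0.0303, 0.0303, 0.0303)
A > B > C

Key insight: Entropy is maximized by uniform distributions and minimized by concentrated distributions.

- Uniform distributions have maximum entropy log₂(4) = 2.0000 bits
- The more "peaked" or concentrated a distribution, the lower its entropy

Entropies:
  H(A) = 2.0000 bits
  H(B) = 1.9526 bits
  H(C) = 0.5840 bits

Ranking: A > B > C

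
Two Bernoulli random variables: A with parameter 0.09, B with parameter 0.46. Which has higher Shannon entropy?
B

For binary distributions, entropy is maximized at p=0.5 and decreases as p moves toward 0 or 1.

H(A) = H(0.09) = 0.4365 bits
H(B) = H(0.46) = 0.9954 bits

Distribution B (p=0.46) is closer to uniform (p=0.5), so it has higher entropy.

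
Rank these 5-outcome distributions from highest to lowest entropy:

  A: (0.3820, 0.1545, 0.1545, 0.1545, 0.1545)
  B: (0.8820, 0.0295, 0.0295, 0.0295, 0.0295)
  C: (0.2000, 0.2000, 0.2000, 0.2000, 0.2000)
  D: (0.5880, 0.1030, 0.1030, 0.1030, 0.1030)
C > A > D > B

Key insight: Entropy is maximized by uniform distributions and minimized by concentrated distributions.

Entropies:
  H(A) = 2.1954 bits
  H(B) = 0.7596 bits
  H(C) = 2.3219 bits
  H(D) = 1.8015 bits

Ranking: C > A > D > B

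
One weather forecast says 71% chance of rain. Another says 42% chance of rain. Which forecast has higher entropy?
42% forecast

Treat each forecast as a Bernoulli distribution. Binary entropy is maximized at p=0.5 and falls off symmetrically toward 0 or 1. The 42% forecast is closer to 50%, so it is more uncertain. H(71%) ≈ 0.869 bits, H(42%) ≈ 0.981 bits.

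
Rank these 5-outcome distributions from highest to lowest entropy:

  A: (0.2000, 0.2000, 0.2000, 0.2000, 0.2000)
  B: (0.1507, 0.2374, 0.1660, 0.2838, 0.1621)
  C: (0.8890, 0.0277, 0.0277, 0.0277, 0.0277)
A > B > C

Key insight: Entropy is maximized by uniform distributions and minimized by concentrated distributions.

- Uniform distributions have maximum entropy log₂(5) = 2.3219 bits
- The more "peaked" or concentrated a distribution, the lower its entropy

Entropies:
  H(A) = 2.3219 bits
  H(B) = 2.2752 bits
  H(C) = 0.7249 bits

Ranking: A > B > C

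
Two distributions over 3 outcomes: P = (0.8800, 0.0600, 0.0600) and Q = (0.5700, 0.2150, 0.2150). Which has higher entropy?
Q

P is highly concentrated on one outcome (88%), making it nearly deterministic. Q spreads its mass more evenly (max 57%). The more spread-out distribution has higher entropy: H(P) ≈ 0.649 bits, H(Q) ≈ 1.416 bits.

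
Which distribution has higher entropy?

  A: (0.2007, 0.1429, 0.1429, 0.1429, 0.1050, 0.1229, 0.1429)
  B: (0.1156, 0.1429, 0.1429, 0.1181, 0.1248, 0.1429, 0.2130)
A

Both distributions are close to uniform, making this a harder comparison.

H(A) = 2.7823 bits
H(B) = 2.7768 bits

The distribution closer to uniform has higher entropy.
Answer: A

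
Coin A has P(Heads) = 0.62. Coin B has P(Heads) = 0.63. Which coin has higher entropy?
A

For binary distributions, entropy is maximized at p=0.5 and decreases as p moves toward 0 or 1.

H(A) = H(0.62) = 0.9580 bits
H(B) = H(0.63) = 0.9507 bits

Distribution A (p=0.62) is closer to uniform (p=0.5), so it has higher entropy.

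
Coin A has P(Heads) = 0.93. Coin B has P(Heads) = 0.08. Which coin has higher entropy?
B

For binary distributions, entropy is maximized at p=0.5 and decreases as p moves toward 0 or 1.

H(A) = H(0.93) = 0.3659 bits
H(B) = H(0.08) = 0.4022 bits

Distribution B (p=0.08) is closer to uniform (p=0.5), so it has higher entropy.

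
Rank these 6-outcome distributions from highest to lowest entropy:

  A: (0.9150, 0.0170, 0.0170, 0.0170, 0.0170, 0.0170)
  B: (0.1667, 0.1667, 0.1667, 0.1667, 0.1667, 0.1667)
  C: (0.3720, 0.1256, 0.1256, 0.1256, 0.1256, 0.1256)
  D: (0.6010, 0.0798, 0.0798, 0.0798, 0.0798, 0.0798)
B > C > D > A

Key insight: Entropy is maximized by uniform distributions and minimized by concentrated distributions.

Entropies:
  H(A) = 0.6169 bits
  H(B) = 2.5850 bits
  H(C) = 2.4104 bits
  H(D) = 1.8968 bits

Ranking: B > C > D > A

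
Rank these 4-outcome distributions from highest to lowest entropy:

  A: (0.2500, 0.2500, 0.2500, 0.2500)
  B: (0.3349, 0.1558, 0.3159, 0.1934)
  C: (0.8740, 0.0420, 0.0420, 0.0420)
A > B > C

Key insight: Entropy is maximized by uniform distributions and minimized by concentrated distributions.

- Uniform distributions have maximum entropy log₂(4) = 2.0000 bits
- The more "peaked" or concentrated a distribution, the lower its entropy

Entropies:
  H(A) = 2.0000 bits
  H(B) = 1.9300 bits
  H(C) = 0.7461 bits

Ranking: A > B > C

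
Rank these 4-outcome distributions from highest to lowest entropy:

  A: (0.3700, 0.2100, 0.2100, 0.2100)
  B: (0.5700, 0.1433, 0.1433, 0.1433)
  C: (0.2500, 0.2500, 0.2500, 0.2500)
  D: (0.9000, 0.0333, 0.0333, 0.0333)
C > A > B > D

Key insight: Entropy is maximized by uniform distributions and minimized by concentrated distributions.

Entropies:
  H(A) = 1.9492 bits
  H(B) = 1.6673 bits
  H(C) = 2.0000 bits
  H(D) = 0.6275 bits

Ranking: C > A > B > D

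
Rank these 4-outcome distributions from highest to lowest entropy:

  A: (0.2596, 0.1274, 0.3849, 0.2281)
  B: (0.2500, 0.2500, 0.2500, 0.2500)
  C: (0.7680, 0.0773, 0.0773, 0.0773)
B > A > C

Key insight: Entropy is maximized by uniform distributions and minimized by concentrated distributions.

- Uniform distributions have maximum entropy log₂(4) = 2.0000 bits
- The more "peaked" or concentrated a distribution, the lower its entropy

Entropies:
  H(A) = 1.9003 bits
  H(B) = 2.0000 bits
  H(C) = 1.1492 bits

Ranking: B > A > C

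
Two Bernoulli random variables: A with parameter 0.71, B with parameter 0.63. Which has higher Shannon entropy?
B

For binary distributions, entropy is maximized at p=0.5 and decreases as p moves toward 0 or 1.

H(A) = H(0.71) = 0.8687 bits
H(B) = H(0.63) = 0.9507 bits

Distribution B (p=0.63) is closer to uniform (p=0.5), so it has higher entropy.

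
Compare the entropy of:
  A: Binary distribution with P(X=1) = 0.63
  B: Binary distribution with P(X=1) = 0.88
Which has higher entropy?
A

For binary distributions, entropy is maximized at p=0.5 and decreases as p moves toward 0 or 1.

H(A) = H(0.63) = 0.9507 bits
H(B) = H(0.88) = 0.5294 bits

Distribution A (p=0.63) is closer to uniform (p=0.5), so it has higher entropy.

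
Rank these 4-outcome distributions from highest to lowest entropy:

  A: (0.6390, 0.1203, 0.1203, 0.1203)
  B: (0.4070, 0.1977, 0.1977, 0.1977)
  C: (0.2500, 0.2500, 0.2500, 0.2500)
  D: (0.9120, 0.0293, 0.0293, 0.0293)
C > B > A > D

Key insight: Entropy is maximized by uniform distributions and minimized by concentrated distributions.

Entropies:
  H(A) = 1.5157 bits
  H(B) = 1.9148 bits
  H(C) = 2.0000 bits
  H(D) = 0.5692 bits

Ranking: C > B > A > D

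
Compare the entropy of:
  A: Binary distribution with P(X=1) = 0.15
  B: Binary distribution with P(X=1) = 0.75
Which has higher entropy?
B

For binary distributions, entropy is maximized at p=0.5 and decreases as p moves toward 0 or 1.

H(A) = H(0.15) = 0.6098 bits
H(B) = H(0.75) = 0.8113 bits

Distribution B (p=0.75) is closer to uniform (p=0.5), so it has higher entropy.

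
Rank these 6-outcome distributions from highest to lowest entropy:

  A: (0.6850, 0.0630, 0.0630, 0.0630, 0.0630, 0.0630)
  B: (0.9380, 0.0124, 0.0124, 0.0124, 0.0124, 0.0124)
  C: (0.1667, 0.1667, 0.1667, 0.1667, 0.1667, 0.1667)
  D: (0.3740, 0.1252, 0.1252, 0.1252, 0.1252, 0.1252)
C > D > A > B

Key insight: Entropy is maximized by uniform distributions and minimized by concentrated distributions.

Entropies:
  H(A) = 1.6303 bits
  H(B) = 0.4793 bits
  H(C) = 2.5850 bits
  H(D) = 2.4072 bits

Ranking: C > D > A > B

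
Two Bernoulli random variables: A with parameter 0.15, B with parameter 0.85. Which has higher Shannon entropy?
Equal

For binary distributions, entropy is maximized at p=0.5 and decreases as p moves toward 0 or 1.

H(A) = H(0.15) = 0.6098 bits
H(B) = H(0.85) = 0.6098 bits

Both distributions are equally far from uniform (|0.15-0.5| = |0.85-0.5|), so they have the same entropy.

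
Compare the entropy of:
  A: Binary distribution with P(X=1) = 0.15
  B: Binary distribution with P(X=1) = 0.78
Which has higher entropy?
B

For binary distributions, entropy is maximized at p=0.5 and decreases as p moves toward 0 or 1.

H(A) = H(0.15) = 0.6098 bits
H(B) = H(0.78) = 0.7602 bits

Distribution B (p=0.78) is closer to uniform (p=0.5), so it has higher entropy.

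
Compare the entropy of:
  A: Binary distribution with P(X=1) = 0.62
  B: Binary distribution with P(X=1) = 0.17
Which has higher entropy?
A

For binary distributions, entropy is maximized at p=0.5 and decreases as p moves toward 0 or 1.

H(A) = H(0.62) = 0.9580 bits
H(B) = H(0.17) = 0.6577 bits

Distribution A (p=0.62) is closer to uniform (p=0.5), so it has higher entropy.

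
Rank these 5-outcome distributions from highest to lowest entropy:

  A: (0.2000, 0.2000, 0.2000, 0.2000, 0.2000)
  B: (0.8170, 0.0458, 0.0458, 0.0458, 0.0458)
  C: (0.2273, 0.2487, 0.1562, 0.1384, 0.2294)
A > C > B

Key insight: Entropy is maximized by uniform distributions and minimized by concentrated distributions.

- Uniform distributions have maximum entropy log₂(5) = 2.3219 bits
- The more "peaked" or concentrated a distribution, the lower its entropy

Entropies:
  H(A) = 2.3219 bits
  H(B) = 1.0526 bits
  H(C) = 2.2856 bits

Ranking: A > C > B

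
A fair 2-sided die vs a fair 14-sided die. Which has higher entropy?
14-sided die

Both are uniform distributions; for uniform over n outcomes, H = log₂(n). H(2-sided) = log₂(2) = 1.000 bits and H(14-sided) = log₂(14) = 3.807 bits. More outcomes in a uniform distribution means higher entropy.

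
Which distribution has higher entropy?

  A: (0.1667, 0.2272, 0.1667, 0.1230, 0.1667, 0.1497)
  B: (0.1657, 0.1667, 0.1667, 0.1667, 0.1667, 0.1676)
B

Both distributions are close to uniform, making this a harder comparison.

H(A) = 2.5604 bits
H(B) = 2.5850 bits

The distribution closer to uniform has higher entropy.
Answer: B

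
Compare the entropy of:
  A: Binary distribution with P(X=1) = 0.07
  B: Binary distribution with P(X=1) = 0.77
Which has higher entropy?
B

For binary distributions, entropy is maximized at p=0.5 and decreases as p moves toward 0 or 1.

H(A) = H(0.07) = 0.3659 bits
H(B) = H(0.77) = 0.7780 bits

Distribution B (p=0.77) is closer to uniform (p=0.5), so it has higher entropy.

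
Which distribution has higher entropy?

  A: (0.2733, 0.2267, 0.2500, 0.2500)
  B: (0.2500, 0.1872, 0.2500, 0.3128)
A

Both distributions are close to uniform, making this a harder comparison.

H(A) = 1.9969 bits
H(B) = 1.9770 bits

The distribution closer to uniform has higher entropy.
Answer: A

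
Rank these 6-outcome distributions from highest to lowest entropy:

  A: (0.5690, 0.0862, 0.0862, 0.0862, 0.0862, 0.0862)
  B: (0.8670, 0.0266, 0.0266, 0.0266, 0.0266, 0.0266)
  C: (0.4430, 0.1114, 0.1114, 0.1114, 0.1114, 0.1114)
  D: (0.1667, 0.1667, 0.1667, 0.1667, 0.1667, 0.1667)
D > C > A > B

Key insight: Entropy is maximized by uniform distributions and minimized by concentrated distributions.

Entropies:
  H(A) = 1.9870 bits
  H(B) = 0.8744 bits
  H(C) = 2.2839 bits
  H(D) = 2.5850 bits

Ranking: D > C > A > B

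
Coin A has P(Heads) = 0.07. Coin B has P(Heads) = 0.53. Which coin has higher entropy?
B

For binary distributions, entropy is maximized at p=0.5 and decreases as p moves toward 0 or 1.

H(A) = H(0.07) = 0.3659 bits
H(B) = H(0.53) = 0.9974 bits

Distribution B (p=0.53) is closer to uniform (p=0.5), so it has higher entropy.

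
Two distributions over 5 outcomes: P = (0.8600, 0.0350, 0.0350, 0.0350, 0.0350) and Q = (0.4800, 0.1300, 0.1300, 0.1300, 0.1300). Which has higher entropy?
Q

P is highly concentrated on one outcome (86%), making it nearly deterministic. Q spreads its mass more evenly (max 48%). The more spread-out distribution has higher entropy: H(P) ≈ 0.864 bits, H(Q) ≈ 2.039 bits.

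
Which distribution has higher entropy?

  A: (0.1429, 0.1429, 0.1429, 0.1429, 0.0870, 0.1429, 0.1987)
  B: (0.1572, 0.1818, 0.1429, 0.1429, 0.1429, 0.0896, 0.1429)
B

Both distributions are close to uniform, making this a harder comparison.

H(A) = 2.7750 bits
H(B) = 2.7828 bits

The distribution closer to uniform has higher entropy.
Answer: B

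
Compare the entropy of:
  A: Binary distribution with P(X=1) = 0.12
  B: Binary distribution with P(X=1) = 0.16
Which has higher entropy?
B

For binary distributions, entropy is maximized at p=0.5 and decreases as p moves toward 0 or 1.

H(A) = H(0.12) = 0.5294 bits
H(B) = H(0.16) = 0.6343 bits

Distribution B (p=0.16) is closer to uniform (p=0.5), so it has higher entropy.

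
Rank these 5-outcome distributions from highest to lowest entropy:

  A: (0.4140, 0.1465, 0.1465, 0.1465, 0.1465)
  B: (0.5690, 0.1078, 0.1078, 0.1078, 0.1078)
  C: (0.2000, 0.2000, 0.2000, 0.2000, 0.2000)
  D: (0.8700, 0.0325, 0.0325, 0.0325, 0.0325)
C > A > B > D

Key insight: Entropy is maximized by uniform distributions and minimized by concentrated distributions.

Entropies:
  H(A) = 2.1506 bits
  H(B) = 1.8482 bits
  H(C) = 2.3219 bits
  H(D) = 0.8174 bits

Ranking: C > A > B > D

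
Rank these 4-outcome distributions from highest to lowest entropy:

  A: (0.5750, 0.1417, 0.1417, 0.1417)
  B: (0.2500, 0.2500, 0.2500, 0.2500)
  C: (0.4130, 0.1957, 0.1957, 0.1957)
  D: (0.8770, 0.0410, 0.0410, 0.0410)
B > C > A > D

Key insight: Entropy is maximized by uniform distributions and minimized by concentrated distributions.

Entropies:
  H(A) = 1.6573 bits
  H(B) = 2.0000 bits
  H(C) = 1.9084 bits
  H(D) = 0.7329 bits

Ranking: B > C > A > D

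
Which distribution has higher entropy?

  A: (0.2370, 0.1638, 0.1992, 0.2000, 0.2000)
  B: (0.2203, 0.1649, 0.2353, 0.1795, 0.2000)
A

Both distributions are close to uniform, making this a harder comparison.

H(A) = 2.3122 bits
H(B) = 2.3099 bits

The distribution closer to uniform has higher entropy.
Answer: A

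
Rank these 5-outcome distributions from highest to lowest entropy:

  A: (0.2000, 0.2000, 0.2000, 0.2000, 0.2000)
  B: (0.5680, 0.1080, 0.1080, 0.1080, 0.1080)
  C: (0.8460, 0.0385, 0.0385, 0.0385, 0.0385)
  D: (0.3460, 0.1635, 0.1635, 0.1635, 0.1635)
A > D > B > C

Key insight: Entropy is maximized by uniform distributions and minimized by concentrated distributions.

Entropies:
  H(A) = 2.3219 bits
  H(B) = 1.8506 bits
  H(C) = 0.9278 bits
  H(D) = 2.2384 bits

Ranking: A > D > B > C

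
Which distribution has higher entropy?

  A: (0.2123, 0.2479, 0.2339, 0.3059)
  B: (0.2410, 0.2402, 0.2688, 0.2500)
B

Both distributions are close to uniform, making this a harder comparison.

H(A) = 1.9865 bits
H(B) = 1.9985 bits

The distribution closer to uniform has higher entropy.
Answer: B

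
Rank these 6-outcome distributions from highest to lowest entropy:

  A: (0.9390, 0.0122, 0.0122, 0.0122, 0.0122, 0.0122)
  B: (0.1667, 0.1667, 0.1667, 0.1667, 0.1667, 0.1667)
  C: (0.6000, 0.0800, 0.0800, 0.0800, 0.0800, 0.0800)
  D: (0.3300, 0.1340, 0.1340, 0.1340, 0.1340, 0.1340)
B > D > C > A

Key insight: Entropy is maximized by uniform distributions and minimized by concentrated distributions.

Entropies:
  H(A) = 0.4730 bits
  H(B) = 2.5850 bits
  H(C) = 1.8997 bits
  H(D) = 2.4706 bits

Ranking: B > D > C > A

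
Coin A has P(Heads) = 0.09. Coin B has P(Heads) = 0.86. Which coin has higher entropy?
B

For binary distributions, entropy is maximized at p=0.5 and decreases as p moves toward 0 or 1.

H(A) = H(0.09) = 0.4365 bits
H(B) = H(0.86) = 0.5842 bits

Distribution B (p=0.86) is closer to uniform (p=0.5), so it has higher entropy.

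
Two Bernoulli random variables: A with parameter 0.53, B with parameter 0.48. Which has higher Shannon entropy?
B

For binary distributions, entropy is maximized at p=0.5 and decreases as p moves toward 0 or 1.

H(A) = H(0.53) = 0.9974 bits
H(B) = H(0.48) = 0.9988 bits

Distribution B (p=0.48) is closer to uniform (p=0.5), so it has higher entropy.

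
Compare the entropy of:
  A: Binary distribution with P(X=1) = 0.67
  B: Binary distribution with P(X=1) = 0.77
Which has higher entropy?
A

For binary distributions, entropy is maximized at p=0.5 and decreases as p moves toward 0 or 1.

H(A) = H(0.67) = 0.9149 bits
H(B) = H(0.77) = 0.7780 bits

Distribution A (p=0.67) is closer to uniform (p=0.5), so it has higher entropy.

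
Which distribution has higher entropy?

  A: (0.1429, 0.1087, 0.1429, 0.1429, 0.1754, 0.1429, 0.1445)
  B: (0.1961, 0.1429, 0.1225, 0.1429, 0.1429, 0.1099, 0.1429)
A

Both distributions are close to uniform, making this a harder comparison.

H(A) = 2.7959 bits
H(B) = 2.7864 bits

The distribution closer to uniform has higher entropy.
Answer: A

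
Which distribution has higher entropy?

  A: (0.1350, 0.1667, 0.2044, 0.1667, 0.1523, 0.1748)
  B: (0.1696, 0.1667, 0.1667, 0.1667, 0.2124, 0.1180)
A

Both distributions are close to uniform, making this a harder comparison.

H(A) = 2.5734 bits
H(B) = 2.5652 bits

The distribution closer to uniform has higher entropy.
Answer: A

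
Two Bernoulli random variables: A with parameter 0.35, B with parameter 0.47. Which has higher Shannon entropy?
B

For binary distributions, entropy is maximized at p=0.5 and decreases as p moves toward 0 or 1.

H(A) = H(0.35) = 0.9341 bits
H(B) = H(0.47) = 0.9974 bits

Distribution B (p=0.47) is closer to uniform (p=0.5), so it has higher entropy.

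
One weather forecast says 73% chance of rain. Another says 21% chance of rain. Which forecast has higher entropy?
73% forecast

Treat each forecast as a Bernoulli distribution. Binary entropy is maximized at p=0.5 and falls off symmetrically toward 0 or 1. The 73% forecast is closer to 50%, so it is more uncertain. H(73%) ≈ 0.841 bits, H(21%) ≈ 0.741 bits.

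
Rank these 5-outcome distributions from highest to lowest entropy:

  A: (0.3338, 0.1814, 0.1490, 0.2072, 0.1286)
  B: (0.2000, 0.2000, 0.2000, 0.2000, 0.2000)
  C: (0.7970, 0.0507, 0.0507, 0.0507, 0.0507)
B > A > C

Key insight: Entropy is maximized by uniform distributions and minimized by concentrated distributions.

- Uniform distributions have maximum entropy log₂(5) = 2.3219 bits
- The more "peaked" or concentrated a distribution, the lower its entropy

Entropies:
  H(A) = 2.2354 bits
  H(B) = 2.3219 bits
  H(C) = 1.1339 bits

Ranking: B > A > C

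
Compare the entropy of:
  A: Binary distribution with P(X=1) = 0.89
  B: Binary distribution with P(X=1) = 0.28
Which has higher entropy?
B

For binary distributions, entropy is maximized at p=0.5 and decreases as p moves toward 0 or 1.

H(A) = H(0.89) = 0.4999 bits
H(B) = H(0.28) = 0.8555 bits

Distribution B (p=0.28) is closer to uniform (p=0.5), so it has higher entropy.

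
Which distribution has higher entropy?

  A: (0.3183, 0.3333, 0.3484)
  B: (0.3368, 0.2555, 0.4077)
A

Both distributions are close to uniform, making this a harder comparison.

H(A) = 1.5840 bits
H(B) = 1.5595 bits

The distribution closer to uniform has higher entropy.
Answer: A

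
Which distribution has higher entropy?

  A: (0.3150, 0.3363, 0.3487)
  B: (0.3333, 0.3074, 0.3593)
A

Both distributions are close to uniform, making this a harder comparison.

H(A) = 1.5837 bits
H(B) = 1.5821 bits

The distribution closer to uniform has higher entropy.
Answer: A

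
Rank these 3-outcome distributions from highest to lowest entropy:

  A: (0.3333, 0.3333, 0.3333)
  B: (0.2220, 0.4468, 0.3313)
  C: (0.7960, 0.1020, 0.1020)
A > B > C

Key insight: Entropy is maximized by uniform distributions and minimized by concentrated distributions.

- Uniform distributions have maximum entropy log₂(3) = 1.5850 bits
- The more "peaked" or concentrated a distribution, the lower its entropy

Entropies:
  H(A) = 1.5850 bits
  H(B) = 1.5294 bits
  H(C) = 0.9339 bits

Ranking: A > B > C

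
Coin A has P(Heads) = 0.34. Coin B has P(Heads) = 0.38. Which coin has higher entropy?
B

For binary distributions, entropy is maximized at p=0.5 and decreases as p moves toward 0 or 1.

H(A) = H(0.34) = 0.9248 bits
H(B) = H(0.38) = 0.9580 bits

Distribution B (p=0.38) is closer to uniform (p=0.5), so it has higher entropy.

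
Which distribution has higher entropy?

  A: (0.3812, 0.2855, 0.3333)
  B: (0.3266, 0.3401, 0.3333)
B

Both distributions are close to uniform, making this a harder comparison.

H(A) = 1.5750 bits
H(B) = 1.5848 bits

The distribution closer to uniform has higher entropy.
Answer: B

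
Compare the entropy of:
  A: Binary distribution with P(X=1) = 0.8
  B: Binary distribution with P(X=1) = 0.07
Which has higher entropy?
A

For binary distributions, entropy is maximized at p=0.5 and decreases as p moves toward 0 or 1.

H(A) = H(0.8) = 0.7219 bits
H(B) = H(0.07) = 0.3659 bits

Distribution A (p=0.8) is closer to uniform (p=0.5), so it has higher entropy.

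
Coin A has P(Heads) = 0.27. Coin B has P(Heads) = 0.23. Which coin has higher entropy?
A

For binary distributions, entropy is maximized at p=0.5 and decreases as p moves toward 0 or 1.

H(A) = H(0.27) = 0.8415 bits
H(B) = H(0.23) = 0.7780 bits

Distribution A (p=0.27) is closer to uniform (p=0.5), so it has higher entropy.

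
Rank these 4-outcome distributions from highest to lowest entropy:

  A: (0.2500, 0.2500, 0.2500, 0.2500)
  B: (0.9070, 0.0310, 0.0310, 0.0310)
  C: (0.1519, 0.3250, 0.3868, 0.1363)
A > C > B

Key insight: Entropy is maximized by uniform distributions and minimized by concentrated distributions.

- Uniform distributions have maximum entropy log₂(4) = 2.0000 bits
- The more "peaked" or concentrated a distribution, the lower its entropy

Entropies:
  H(A) = 2.0000 bits
  H(B) = 0.5938 bits
  H(C) = 1.8619 bits

Ranking: A > C > B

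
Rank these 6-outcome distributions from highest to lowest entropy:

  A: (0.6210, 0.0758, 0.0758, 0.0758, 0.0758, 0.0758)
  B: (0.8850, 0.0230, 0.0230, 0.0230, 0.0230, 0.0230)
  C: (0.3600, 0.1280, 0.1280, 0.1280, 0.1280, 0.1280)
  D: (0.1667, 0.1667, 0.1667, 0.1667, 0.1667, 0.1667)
D > C > A > B

Key insight: Entropy is maximized by uniform distributions and minimized by concentrated distributions.

Entropies:
  H(A) = 1.8373 bits
  H(B) = 0.7818 bits
  H(C) = 2.4287 bits
  H(D) = 2.5850 bits

Ranking: D > C > A > B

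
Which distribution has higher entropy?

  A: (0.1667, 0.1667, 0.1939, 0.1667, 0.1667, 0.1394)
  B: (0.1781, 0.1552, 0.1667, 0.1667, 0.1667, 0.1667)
B

Both distributions are close to uniform, making this a harder comparison.

H(A) = 2.5785 bits
H(B) = 2.5838 bits

The distribution closer to uniform has higher entropy.
Answer: B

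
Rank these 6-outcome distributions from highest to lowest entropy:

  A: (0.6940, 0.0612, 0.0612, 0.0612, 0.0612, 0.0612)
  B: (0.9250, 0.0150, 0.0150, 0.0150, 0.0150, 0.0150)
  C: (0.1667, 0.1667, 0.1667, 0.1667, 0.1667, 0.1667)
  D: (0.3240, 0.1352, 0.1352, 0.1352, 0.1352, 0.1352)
C > D > A > B

Key insight: Entropy is maximized by uniform distributions and minimized by concentrated distributions.

Entropies:
  H(A) = 1.5990 bits
  H(B) = 0.5585 bits
  H(C) = 2.5850 bits
  H(D) = 2.4783 bits

Ranking: C > D > A > B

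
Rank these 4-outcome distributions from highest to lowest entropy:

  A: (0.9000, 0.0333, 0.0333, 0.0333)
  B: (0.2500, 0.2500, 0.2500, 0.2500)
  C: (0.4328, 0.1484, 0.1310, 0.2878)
B > C > A

Key insight: Entropy is maximized by uniform distributions and minimized by concentrated distributions.

- Uniform distributions have maximum entropy log₂(4) = 2.0000 bits
- The more "peaked" or concentrated a distribution, the lower its entropy

Entropies:
  H(A) = 0.6275 bits
  H(B) = 2.0000 bits
  H(C) = 1.8327 bits

Ranking: B > C > A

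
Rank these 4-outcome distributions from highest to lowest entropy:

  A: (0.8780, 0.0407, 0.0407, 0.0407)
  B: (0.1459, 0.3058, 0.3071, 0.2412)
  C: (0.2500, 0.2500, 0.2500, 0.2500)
C > B > A

Key insight: Entropy is maximized by uniform distributions and minimized by concentrated distributions.

- Uniform distributions have maximum entropy log₂(4) = 2.0000 bits
- The more "peaked" or concentrated a distribution, the lower its entropy

Entropies:
  H(A) = 0.7284 bits
  H(B) = 1.9458 bits
  H(C) = 2.0000 bits

Ranking: C > B > A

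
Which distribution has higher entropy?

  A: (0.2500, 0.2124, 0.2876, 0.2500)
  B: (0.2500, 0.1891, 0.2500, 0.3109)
A

Both distributions are close to uniform, making this a harder comparison.

H(A) = 1.9918 bits
H(B) = 1.9784 bits

The distribution closer to uniform has higher entropy.
Answer: A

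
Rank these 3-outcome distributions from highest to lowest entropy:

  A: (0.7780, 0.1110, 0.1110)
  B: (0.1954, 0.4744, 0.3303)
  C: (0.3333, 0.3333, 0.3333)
C > B > A

Key insight: Entropy is maximized by uniform distributions and minimized by concentrated distributions.

- Uniform distributions have maximum entropy log₂(3) = 1.5850 bits
- The more "peaked" or concentrated a distribution, the lower its entropy

Entropies:
  H(A) = 0.9858 bits
  H(B) = 1.4985 bits
  H(C) = 1.5850 bits

Ranking: C > B > A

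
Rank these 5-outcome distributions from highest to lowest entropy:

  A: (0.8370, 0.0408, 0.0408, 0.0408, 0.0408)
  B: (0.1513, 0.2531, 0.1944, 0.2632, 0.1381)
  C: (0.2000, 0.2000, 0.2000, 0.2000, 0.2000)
C > B > A

Key insight: Entropy is maximized by uniform distributions and minimized by concentrated distributions.

- Uniform distributions have maximum entropy log₂(5) = 2.3219 bits
- The more "peaked" or concentrated a distribution, the lower its entropy

Entropies:
  H(A) = 0.9674 bits
  H(B) = 2.2745 bits
  H(C) = 2.3219 bits

Ranking: C > B > A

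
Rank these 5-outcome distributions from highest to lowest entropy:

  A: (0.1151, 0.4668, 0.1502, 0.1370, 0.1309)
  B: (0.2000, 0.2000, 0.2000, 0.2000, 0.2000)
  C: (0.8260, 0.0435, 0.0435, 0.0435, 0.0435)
B > A > C

Key insight: Entropy is maximized by uniform distributions and minimized by concentrated distributions.

- Uniform distributions have maximum entropy log₂(5) = 2.3219 bits
- The more "peaked" or concentrated a distribution, the lower its entropy

Entropies:
  H(A) = 2.0597 bits
  H(B) = 2.3219 bits
  H(C) = 1.0148 bits

Ranking: B > A > C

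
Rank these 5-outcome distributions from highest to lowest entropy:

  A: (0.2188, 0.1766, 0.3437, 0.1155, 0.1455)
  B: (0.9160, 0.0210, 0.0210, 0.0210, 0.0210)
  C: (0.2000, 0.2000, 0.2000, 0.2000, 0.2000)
C > A > B

Key insight: Entropy is maximized by uniform distributions and minimized by concentrated distributions.

- Uniform distributions have maximum entropy log₂(5) = 2.3219 bits
- The more "peaked" or concentrated a distribution, the lower its entropy

Entropies:
  H(A) = 2.2152 bits
  H(B) = 0.5841 bits
  H(C) = 2.3219 bits

Ranking: C > A > B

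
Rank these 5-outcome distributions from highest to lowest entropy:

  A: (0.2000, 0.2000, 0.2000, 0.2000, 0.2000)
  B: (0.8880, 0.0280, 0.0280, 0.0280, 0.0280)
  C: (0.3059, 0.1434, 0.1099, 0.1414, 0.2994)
A > C > B

Key insight: Entropy is maximized by uniform distributions and minimized by concentrated distributions.

- Uniform distributions have maximum entropy log₂(5) = 2.3219 bits
- The more "peaked" or concentrated a distribution, the lower its entropy

Entropies:
  H(A) = 2.3219 bits
  H(B) = 0.7299 bits
  H(C) = 2.1946 bits

Ranking: A > C > B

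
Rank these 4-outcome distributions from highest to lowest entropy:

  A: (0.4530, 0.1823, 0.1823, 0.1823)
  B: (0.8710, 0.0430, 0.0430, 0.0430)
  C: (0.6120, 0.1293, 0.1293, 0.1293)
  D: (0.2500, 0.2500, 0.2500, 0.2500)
D > A > C > B

Key insight: Entropy is maximized by uniform distributions and minimized by concentrated distributions.

Entropies:
  H(A) = 1.8606 bits
  H(B) = 0.7591 bits
  H(C) = 1.5785 bits
  H(D) = 2.0000 bits

Ranking: D > A > C > B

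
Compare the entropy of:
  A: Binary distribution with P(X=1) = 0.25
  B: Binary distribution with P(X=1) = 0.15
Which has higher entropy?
A

For binary distributions, entropy is maximized at p=0.5 and decreases as p moves toward 0 or 1.

H(A) = H(0.25) = 0.8113 bits
H(B) = H(0.15) = 0.6098 bits

Distribution A (p=0.25) is closer to uniform (p=0.5), so it has higher entropy.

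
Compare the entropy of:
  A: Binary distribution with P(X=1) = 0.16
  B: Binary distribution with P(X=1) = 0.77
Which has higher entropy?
B

For binary distributions, entropy is maximized at p=0.5 and decreases as p moves toward 0 or 1.

H(A) = H(0.16) = 0.6343 bits
H(B) = H(0.77) = 0.7780 bits

Distribution B (p=0.77) is closer to uniform (p=0.5), so it has higher entropy.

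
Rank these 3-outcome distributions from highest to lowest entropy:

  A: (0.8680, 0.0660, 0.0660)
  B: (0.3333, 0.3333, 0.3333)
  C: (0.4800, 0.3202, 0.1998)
B > C > A

Key insight: Entropy is maximized by uniform distributions and minimized by concentrated distributions.

- Uniform distributions have maximum entropy log₂(3) = 1.5850 bits
- The more "peaked" or concentrated a distribution, the lower its entropy

Entropies:
  H(A) = 0.6949 bits
  H(B) = 1.5850 bits
  H(C) = 1.4986 bits

Ranking: B > C > A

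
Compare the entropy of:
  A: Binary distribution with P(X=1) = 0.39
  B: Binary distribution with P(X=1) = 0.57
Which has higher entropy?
B

For binary distributions, entropy is maximized at p=0.5 and decreases as p moves toward 0 or 1.

H(A) = H(0.39) = 0.9648 bits
H(B) = H(0.57) = 0.9858 bits

Distribution B (p=0.57) is closer to uniform (p=0.5), so it has higher entropy.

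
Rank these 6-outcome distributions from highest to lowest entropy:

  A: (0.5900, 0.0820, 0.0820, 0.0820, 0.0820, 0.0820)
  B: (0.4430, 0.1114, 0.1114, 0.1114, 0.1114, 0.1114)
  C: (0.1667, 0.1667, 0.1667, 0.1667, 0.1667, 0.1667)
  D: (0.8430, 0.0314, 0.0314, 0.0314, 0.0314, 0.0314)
C > B > A > D

Key insight: Entropy is maximized by uniform distributions and minimized by concentrated distributions.

Entropies:
  H(A) = 1.9285 bits
  H(B) = 2.2839 bits
  H(C) = 2.5850 bits
  H(D) = 0.9916 bits

Ranking: C > B > A > D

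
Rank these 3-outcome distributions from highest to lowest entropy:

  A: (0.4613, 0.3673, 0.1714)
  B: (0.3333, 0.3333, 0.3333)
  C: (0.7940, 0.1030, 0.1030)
B > A > C

Key insight: Entropy is maximized by uniform distributions and minimized by concentrated distributions.

- Uniform distributions have maximum entropy log₂(3) = 1.5850 bits
- The more "peaked" or concentrated a distribution, the lower its entropy

Entropies:
  H(A) = 1.4819 bits
  H(B) = 1.5850 bits
  H(C) = 0.9398 bits

Ranking: B > A > C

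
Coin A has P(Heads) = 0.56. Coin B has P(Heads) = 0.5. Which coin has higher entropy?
B

For binary distributions, entropy is maximized at p=0.5 and decreases as p moves toward 0 or 1.

H(A) = H(0.56) = 0.9896 bits
H(B) = H(0.5) = 1.0000 bits

Distribution B (p=0.5) is closer to uniform (p=0.5), so it has higher entropy.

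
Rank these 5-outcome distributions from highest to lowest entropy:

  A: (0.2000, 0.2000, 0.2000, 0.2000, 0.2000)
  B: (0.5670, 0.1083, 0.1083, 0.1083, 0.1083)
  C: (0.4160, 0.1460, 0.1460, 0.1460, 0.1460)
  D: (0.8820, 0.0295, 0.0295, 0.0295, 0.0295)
A > C > B > D

Key insight: Entropy is maximized by uniform distributions and minimized by concentrated distributions.

Entropies:
  H(A) = 2.3219 bits
  H(B) = 1.8530 bits
  H(C) = 2.1475 bits
  H(D) = 0.7596 bits

Ranking: A > C > B > D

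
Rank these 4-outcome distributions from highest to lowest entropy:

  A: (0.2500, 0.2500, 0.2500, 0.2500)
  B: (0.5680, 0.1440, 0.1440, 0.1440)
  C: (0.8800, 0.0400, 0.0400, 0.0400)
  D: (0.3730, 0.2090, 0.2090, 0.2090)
A > D > B > C

Key insight: Entropy is maximized by uniform distributions and minimized by concentrated distributions.

Entropies:
  H(A) = 2.0000 bits
  H(B) = 1.6713 bits
  H(C) = 0.7196 bits
  H(D) = 1.9467 bits

Ranking: A > D > B > C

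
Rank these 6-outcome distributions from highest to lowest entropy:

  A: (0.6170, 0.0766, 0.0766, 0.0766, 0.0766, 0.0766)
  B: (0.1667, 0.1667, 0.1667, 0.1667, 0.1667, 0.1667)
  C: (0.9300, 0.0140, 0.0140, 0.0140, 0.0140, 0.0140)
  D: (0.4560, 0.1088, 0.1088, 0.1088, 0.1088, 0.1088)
B > D > A > C

Key insight: Entropy is maximized by uniform distributions and minimized by concentrated distributions.

Entropies:
  H(A) = 1.8494 bits
  H(B) = 2.5850 bits
  H(C) = 0.5285 bits
  H(D) = 2.2575 bits

Ranking: B > D > A > C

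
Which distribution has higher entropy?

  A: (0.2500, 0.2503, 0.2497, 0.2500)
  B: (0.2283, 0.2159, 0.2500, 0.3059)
A

Both distributions are close to uniform, making this a harder comparison.

H(A) = 2.0000 bits
H(B) = 1.9867 bits

The distribution closer to uniform has higher entropy.
Answer: A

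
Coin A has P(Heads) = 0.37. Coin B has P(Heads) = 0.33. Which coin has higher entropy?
A

For binary distributions, entropy is maximized at p=0.5 and decreases as p moves toward 0 or 1.

H(A) = H(0.37) = 0.9507 bits
H(B) = H(0.33) = 0.9149 bits

Distribution A (p=0.37) is closer to uniform (p=0.5), so it has higher entropy.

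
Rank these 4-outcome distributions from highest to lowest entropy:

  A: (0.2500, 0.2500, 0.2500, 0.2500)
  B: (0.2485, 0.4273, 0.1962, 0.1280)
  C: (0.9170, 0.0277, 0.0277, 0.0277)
A > B > C

Key insight: Entropy is maximized by uniform distributions and minimized by concentrated distributions.

- Uniform distributions have maximum entropy log₂(4) = 2.0000 bits
- The more "peaked" or concentrated a distribution, the lower its entropy

Entropies:
  H(A) = 2.0000 bits
  H(B) = 1.8639 bits
  H(C) = 0.5442 bits

Ranking: A > B > C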